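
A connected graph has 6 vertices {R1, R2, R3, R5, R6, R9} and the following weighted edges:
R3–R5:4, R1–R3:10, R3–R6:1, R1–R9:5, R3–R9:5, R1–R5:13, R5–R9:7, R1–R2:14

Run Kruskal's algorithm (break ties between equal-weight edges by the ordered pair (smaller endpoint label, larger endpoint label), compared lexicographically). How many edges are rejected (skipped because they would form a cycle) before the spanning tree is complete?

3

Kruskal: consider edges lightest-first.
R3–R6 (1): add. Components now {R1} {R3,R6} {R9} {R2} {R5}
R3–R5 (4): add. Components now {R1} {R3,R5,R6} {R9} {R2}
R1–R9 (5): add. Components now {R1,R9} {R3,R5,R6} {R2}
R3–R9 (5): add. Components now {R1,R3,R5,R6,R9} {R2}
R5–R9 (7): skip — R9 and R5 already connected.
R1–R3 (10): skip — R1 and R3 already connected.
R1–R5 (13): skip — R1 and R5 already connected.
R1–R2 (14): add. Components now {R1,R2,R3,R5,R6,R9}
Edges rejected before the tree was complete: 3.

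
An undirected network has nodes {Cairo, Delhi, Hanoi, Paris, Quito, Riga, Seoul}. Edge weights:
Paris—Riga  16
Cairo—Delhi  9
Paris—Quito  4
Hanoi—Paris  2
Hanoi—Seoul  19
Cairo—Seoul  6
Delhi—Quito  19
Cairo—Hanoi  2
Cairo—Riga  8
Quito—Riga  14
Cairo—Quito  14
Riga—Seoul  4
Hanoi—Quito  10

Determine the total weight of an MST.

Sort edges by weight, then run Kruskal:
Cairo—Hanoi (2): add — endpoints in different components.
Hanoi—Paris (2): add — endpoints in different components.
Paris—Quito (4): add — endpoints in different components.
Riga—Seoul (4): add — endpoints in different components.
Cairo—Seoul (6): add — endpoints in different components.
Cairo—Riga (8): skip — Riga and Cairo already connected.
Cairo—Delhi (9): add — endpoints in different components.
MST edges: Cairo—Hanoi, Hanoi—Paris, Paris—Quito, Riga—Seoul, Cairo—Seoul, Cairo—Delhi; total weight 2+2+4+4+6+9 = 27.

27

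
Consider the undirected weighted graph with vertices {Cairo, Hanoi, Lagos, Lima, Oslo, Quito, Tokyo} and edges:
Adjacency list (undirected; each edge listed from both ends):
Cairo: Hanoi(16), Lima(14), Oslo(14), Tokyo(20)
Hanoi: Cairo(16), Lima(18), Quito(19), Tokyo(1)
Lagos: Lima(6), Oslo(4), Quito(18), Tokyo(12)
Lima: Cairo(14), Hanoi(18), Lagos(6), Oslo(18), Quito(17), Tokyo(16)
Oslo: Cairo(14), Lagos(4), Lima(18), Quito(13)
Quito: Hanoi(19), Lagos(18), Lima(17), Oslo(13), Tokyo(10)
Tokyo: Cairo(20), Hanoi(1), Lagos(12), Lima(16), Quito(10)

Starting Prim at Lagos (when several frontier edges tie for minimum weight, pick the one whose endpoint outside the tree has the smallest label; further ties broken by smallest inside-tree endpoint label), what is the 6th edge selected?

Prim's algorithm from Lagos:
Step 1: cheapest edge leaving the tree is Lagos—Oslo (4); add Oslo.
Step 2: cheapest edge leaving the tree is Lagos—Lima (6); add Lima.
Step 3: cheapest edge leaving the tree is Lagos—Tokyo (12); add Tokyo.
Step 4: cheapest edge leaving the tree is Hanoi—Tokyo (1); add Hanoi.
Step 5: cheapest edge leaving the tree is Quito—Tokyo (10); add Quito.
Step 6: cheapest edge leaving the tree is Cairo—Lima (14); add Cairo.
The 6th edge added is Cairo—Lima.

Cairo-Lima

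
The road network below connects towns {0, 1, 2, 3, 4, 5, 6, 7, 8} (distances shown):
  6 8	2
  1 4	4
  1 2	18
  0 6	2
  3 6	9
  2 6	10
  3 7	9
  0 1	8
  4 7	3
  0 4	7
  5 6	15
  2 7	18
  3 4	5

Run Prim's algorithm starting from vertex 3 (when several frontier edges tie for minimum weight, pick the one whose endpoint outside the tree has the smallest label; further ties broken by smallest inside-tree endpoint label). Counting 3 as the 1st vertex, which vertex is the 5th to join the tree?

Prim, starting at 3.
Step 1: frontier [3 4 5, 3 6 9, 3 7 9] → take 3 4 (5); add 4.
Step 2: frontier [3 6 9, 3 7 9, 4 7 3, 1 4 4, 0 4 7] → take 4 7 (3); add 7.
Step 3: frontier [3 6 9, 1 4 4, 0 4 7, 2 7 18] → take 1 4 (4); add 1.
Step 4: frontier [0 1 8, 1 2 18, 3 6 9, 0 4 7, 2 7 18] → take 0 4 (7); add 0.
Step 5: frontier [0 6 2, 1 2 18, 3 6 9, 2 7 18] → take 0 6 (2); add 6.
Step 6: frontier [1 2 18, 6 8 2, 2 6 10, 5 6 15, 2 7 18] → take 6 8 (2); add 8.
Step 7: frontier [1 2 18, 2 6 10, 5 6 15, 2 7 18] → take 2 6 (10); add 2.
Step 8: frontier [5 6 15] → take 5 6 (15); add 5.
Vertex order: 3, 4, 7, 1, 0, 6, 8, 2, 5. The 5th vertex is 0.

0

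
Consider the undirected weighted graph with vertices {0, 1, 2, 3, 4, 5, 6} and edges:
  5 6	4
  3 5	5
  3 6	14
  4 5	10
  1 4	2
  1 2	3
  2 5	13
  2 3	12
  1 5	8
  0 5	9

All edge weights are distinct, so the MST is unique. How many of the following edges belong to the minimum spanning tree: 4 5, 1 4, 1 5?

2

Kruskal's algorithm — process edges by increasing weight (ties by edge label):
1 4 (2): add — endpoints in different components.
1 2 (3): add — endpoints in different components.
5 6 (4): add — endpoints in different components.
3 5 (5): add — endpoints in different components.
1 5 (8): add — endpoints in different components.
0 5 (9): add — endpoints in different components.
MST edge set: {1 4, 1 2, 5 6, 3 5, 1 5, 0 5}.
Of the listed edges, {1 4, 1 5} are in the MST → 2.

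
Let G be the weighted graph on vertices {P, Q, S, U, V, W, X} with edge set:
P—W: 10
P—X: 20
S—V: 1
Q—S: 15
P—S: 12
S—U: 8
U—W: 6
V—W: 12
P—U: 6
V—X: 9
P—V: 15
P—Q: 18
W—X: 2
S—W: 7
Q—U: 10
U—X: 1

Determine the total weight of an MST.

Prim, starting at U.
Step 1: cheapest edge leaving the tree is U—X (1); add X.
Step 2: cheapest edge leaving the tree is W—X (2); add W.
Step 3: cheapest edge leaving the tree is P—U (6); add P.
Step 4: cheapest edge leaving the tree is S—W (7); add S.
Step 5: cheapest edge leaving the tree is S—V (1); add V.
Step 6: cheapest edge leaving the tree is Q—U (10); add Q.
MST edges: U—X, W—X, P—U, S—W, S—V, Q—U; total weight 1+2+6+7+1+10 = 27.

27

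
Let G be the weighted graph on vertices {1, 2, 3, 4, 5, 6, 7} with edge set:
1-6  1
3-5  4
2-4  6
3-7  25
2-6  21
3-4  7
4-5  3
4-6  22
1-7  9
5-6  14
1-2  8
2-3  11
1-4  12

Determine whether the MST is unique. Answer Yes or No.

Yes

Sort edges by weight, then run Kruskal:
1-6 (1): add — endpoints in different components.
4-5 (3): add — endpoints in different components.
3-5 (4): add — endpoints in different components.
2-4 (6): add — endpoints in different components.
3-4 (7): skip — 3 and 4 already connected.
1-2 (8): add — endpoints in different components.
1-7 (9): add — endpoints in different components.
Every non-tree edge has weight strictly greater than the heaviest edge on the tree path between its endpoints, so the MST is unique.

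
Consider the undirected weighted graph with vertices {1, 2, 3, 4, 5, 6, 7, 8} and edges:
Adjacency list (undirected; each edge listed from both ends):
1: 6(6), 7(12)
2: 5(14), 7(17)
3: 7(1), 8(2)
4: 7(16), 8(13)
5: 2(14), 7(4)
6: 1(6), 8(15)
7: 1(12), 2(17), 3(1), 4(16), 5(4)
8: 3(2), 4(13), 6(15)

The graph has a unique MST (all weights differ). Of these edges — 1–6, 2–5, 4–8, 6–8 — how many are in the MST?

3

Kruskal's algorithm — process edges by increasing weight (ties by edge label):
3–7 (1): add — endpoints in different components.
3–8 (2): add — endpoints in different components.
5–7 (4): add — endpoints in different components.
1–6 (6): add — endpoints in different components.
1–7 (12): add — endpoints in different components.
4–8 (13): add — endpoints in different components.
2–5 (14): add — endpoints in different components.
MST edge set: {3–7, 3–8, 5–7, 1–6, 1–7, 4–8, 2–5}.
Of the listed edges, {1–6, 2–5, 4–8} are in the MST → 3.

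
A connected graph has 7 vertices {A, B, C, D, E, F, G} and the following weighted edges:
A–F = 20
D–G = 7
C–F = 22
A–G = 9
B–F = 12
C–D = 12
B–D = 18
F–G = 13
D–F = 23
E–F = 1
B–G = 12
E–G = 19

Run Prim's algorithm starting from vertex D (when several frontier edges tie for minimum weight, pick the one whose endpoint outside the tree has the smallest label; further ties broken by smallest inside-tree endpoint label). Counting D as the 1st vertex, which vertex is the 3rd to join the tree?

A

Grow the tree from D using Prim:
Step 1: cheapest edge leaving the tree is D–G (7); add G.
Step 2: cheapest edge leaving the tree is A–G (9); add A.
Step 3: cheapest edge leaving the tree is B–G (12); add B.
Step 4: cheapest edge leaving the tree is C–D (12); add C.
Step 5: cheapest edge leaving the tree is B–F (12); add F.
Step 6: cheapest edge leaving the tree is E–F (1); add E.
Vertex order: D, G, A, B, C, F, E. The 3rd vertex is A.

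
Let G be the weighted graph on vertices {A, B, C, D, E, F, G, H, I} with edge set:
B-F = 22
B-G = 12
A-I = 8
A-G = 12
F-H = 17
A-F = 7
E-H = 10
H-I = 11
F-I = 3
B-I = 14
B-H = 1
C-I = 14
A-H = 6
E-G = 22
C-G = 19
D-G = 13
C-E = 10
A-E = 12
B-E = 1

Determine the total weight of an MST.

Kruskal's algorithm — process edges by increasing weight (ties by edge label):
B-E (1): add — endpoints in different components.
B-H (1): add — endpoints in different components.
F-I (3): add — endpoints in different components.
A-H (6): add — endpoints in different components.
A-F (7): add — endpoints in different components.
A-I (8): skip — A and I already connected.
C-E (10): add — endpoints in different components.
E-H (10): skip — E and H already connected.
H-I (11): skip — H and I already connected.
A-E (12): skip — A and E already connected.
A-G (12): add — endpoints in different components.
B-G (12): skip — B and G already connected.
D-G (13): add — endpoints in different components.
MST edges: B-E, B-H, F-I, A-H, A-F, C-E, A-G, D-G; total weight 1+1+3+6+7+10+12+13 = 53.

53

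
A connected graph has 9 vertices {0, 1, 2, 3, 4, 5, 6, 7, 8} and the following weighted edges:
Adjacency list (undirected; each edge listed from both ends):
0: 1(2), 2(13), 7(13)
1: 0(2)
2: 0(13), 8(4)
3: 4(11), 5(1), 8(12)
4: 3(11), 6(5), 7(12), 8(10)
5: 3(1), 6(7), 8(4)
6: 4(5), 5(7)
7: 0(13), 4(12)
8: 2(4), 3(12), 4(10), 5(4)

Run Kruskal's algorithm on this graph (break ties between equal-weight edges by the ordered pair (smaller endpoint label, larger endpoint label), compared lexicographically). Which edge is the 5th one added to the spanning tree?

4-6

Kruskal's algorithm — process edges by increasing weight (ties by edge label):
3-5 (1): add — endpoints in different components.
0-1 (2): add — endpoints in different components.
2-8 (4): add — endpoints in different components.
5-8 (4): add — endpoints in different components.
4-6 (5): add — endpoints in different components.
5-6 (7): add — endpoints in different components.
4-8 (10): skip — 4 and 8 already connected.
3-4 (11): skip — 3 and 4 already connected.
3-8 (12): skip — 3 and 8 already connected.
4-7 (12): add — endpoints in different components.
0-2 (13): add — endpoints in different components.
The 5th edge added is 4-6.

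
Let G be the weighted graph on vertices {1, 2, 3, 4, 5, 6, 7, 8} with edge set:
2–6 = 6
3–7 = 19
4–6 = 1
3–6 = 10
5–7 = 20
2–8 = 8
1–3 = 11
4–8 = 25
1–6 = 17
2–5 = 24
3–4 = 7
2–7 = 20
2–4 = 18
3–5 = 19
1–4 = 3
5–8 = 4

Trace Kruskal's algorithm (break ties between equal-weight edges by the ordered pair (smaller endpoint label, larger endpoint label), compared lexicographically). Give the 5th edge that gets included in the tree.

Kruskal's algorithm — process edges by increasing weight (ties by edge label):
4–6 (1): add — endpoints in different components.
1–4 (3): add — endpoints in different components.
5–8 (4): add — endpoints in different components.
2–6 (6): add — endpoints in different components.
3–4 (7): add — endpoints in different components.
2–8 (8): add — endpoints in different components.
3–6 (10): skip — 3 and 6 already connected.
1–3 (11): skip — 1 and 3 already connected.
1–6 (17): skip — 1 and 6 already connected.
2–4 (18): skip — 2 and 4 already connected.
3–5 (19): skip — 3 and 5 already connected.
3–7 (19): add — endpoints in different components.
The 5th edge added is 3–4.

3-4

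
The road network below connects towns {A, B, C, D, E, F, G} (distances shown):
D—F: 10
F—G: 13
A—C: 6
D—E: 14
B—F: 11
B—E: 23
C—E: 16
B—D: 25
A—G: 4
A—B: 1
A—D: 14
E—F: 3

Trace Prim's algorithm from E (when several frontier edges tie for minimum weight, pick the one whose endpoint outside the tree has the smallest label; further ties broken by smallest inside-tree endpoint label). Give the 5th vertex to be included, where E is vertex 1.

Grow the tree from E using Prim:
Step 1: frontier [E—F 3, D—E 14, C—E 16, B—E 23] → take E—F (3); add F.
Step 2: frontier [D—E 14, C—E 16, B—E 23, D—F 10, B—F 11, F—G 13] → take D—F (10); add D.
Step 3: frontier [A—D 14, B—D 25, C—E 16, B—E 23, B—F 11, F—G 13] → take B—F (11); add B.
Step 4: frontier [A—B 1, A—D 14, C—E 16, F—G 13] → take A—B (1); add A.
Step 5: frontier [A—G 4, A—C 6, C—E 16, F—G 13] → take A—G (4); add G.
Step 6: frontier [A—C 6, C—E 16] → take A—C (6); add C.
Vertex order: E, F, D, B, A, G, C. The 5th vertex is A.

A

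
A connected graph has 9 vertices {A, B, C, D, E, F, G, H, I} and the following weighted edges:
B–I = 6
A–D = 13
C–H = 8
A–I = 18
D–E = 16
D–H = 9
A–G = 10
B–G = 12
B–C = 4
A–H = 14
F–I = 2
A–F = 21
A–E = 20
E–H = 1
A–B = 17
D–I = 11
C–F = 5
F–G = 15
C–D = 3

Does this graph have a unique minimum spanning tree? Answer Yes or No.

Kruskal: consider edges lightest-first.
E–H (1): add — endpoints in different components.
F–I (2): add — endpoints in different components.
C–D (3): add — endpoints in different components.
B–C (4): add — endpoints in different components.
C–F (5): add — endpoints in different components.
B–I (6): skip — B and I already connected.
C–H (8): add — endpoints in different components.
D–H (9): skip — D and H already connected.
A–G (10): add — endpoints in different components.
D–I (11): skip — D and I already connected.
B–G (12): add — endpoints in different components.
Every non-tree edge has weight strictly greater than the heaviest edge on the tree path between its endpoints, so the MST is unique.

Yes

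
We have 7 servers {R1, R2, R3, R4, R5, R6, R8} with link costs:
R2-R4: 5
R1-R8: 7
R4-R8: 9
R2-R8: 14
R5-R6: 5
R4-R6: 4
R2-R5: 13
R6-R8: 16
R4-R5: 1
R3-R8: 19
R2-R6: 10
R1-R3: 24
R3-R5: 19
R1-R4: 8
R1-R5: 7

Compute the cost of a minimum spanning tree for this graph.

43

Kruskal's algorithm — process edges by increasing weight (ties by edge label):
R4-R5 (1): add — endpoints in different components.
R4-R6 (4): add — endpoints in different components.
R2-R4 (5): add — endpoints in different components.
R5-R6 (5): skip — R5 and R6 already connected.
R1-R5 (7): add — endpoints in different components.
R1-R8 (7): add — endpoints in different components.
R1-R4 (8): skip — R1 and R4 already connected.
R4-R8 (9): skip — R4 and R8 already connected.
R2-R6 (10): skip — R2 and R6 already connected.
R2-R5 (13): skip — R5 and R2 already connected.
R2-R8 (14): skip — R2 and R8 already connected.
R6-R8 (16): skip — R6 and R8 already connected.
R3-R5 (19): add — endpoints in different components.
MST edges: R4-R5, R4-R6, R2-R4, R1-R5, R1-R8, R3-R5; total weight 1+4+5+7+7+19 = 43.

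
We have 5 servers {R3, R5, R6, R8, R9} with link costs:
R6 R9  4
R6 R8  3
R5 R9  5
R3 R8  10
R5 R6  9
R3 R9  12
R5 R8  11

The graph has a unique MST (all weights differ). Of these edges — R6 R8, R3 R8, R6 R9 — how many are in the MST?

3

Kruskal's algorithm — process edges by increasing weight (ties by edge label):
R6 R8 (3): add — endpoints in different components.
R6 R9 (4): add — endpoints in different components.
R5 R9 (5): add — endpoints in different components.
R5 R6 (9): skip — R6 and R5 already connected.
R3 R8 (10): add — endpoints in different components.
MST edge set: {R6 R8, R6 R9, R5 R9, R3 R8}.
Of the listed edges, {R6 R8, R3 R8, R6 R9} are in the MST → 3.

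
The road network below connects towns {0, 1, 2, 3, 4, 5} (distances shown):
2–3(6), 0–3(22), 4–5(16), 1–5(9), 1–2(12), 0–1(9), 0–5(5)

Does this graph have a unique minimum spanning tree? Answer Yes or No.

Sort edges by weight, then run Kruskal:
0–5 (5): add — endpoints in different components.
2–3 (6): add — endpoints in different components.
0–1 (9): add — endpoints in different components.
1–5 (9): skip — 1 and 5 already connected.
1–2 (12): add — endpoints in different components.
4–5 (16): add — endpoints in different components.
Non-tree edge 1–5 has weight 9, equal to the heaviest edge on its tree cycle — swapping gives another MST of the same weight. Not unique.

No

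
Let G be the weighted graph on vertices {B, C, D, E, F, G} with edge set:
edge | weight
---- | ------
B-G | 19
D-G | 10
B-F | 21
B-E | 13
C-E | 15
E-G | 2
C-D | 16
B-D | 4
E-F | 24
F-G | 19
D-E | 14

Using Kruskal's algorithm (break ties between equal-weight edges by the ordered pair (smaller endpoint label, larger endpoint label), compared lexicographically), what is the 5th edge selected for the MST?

F-G

Kruskal's algorithm — process edges by increasing weight (ties by edge label):
E-G (2): add — endpoints in different components.
B-D (4): add — endpoints in different components.
D-G (10): add — endpoints in different components.
B-E (13): skip — B and E already connected.
D-E (14): skip — D and E already connected.
C-E (15): add — endpoints in different components.
C-D (16): skip — C and D already connected.
B-G (19): skip — B and G already connected.
F-G (19): add — endpoints in different components.
The 5th edge added is F-G.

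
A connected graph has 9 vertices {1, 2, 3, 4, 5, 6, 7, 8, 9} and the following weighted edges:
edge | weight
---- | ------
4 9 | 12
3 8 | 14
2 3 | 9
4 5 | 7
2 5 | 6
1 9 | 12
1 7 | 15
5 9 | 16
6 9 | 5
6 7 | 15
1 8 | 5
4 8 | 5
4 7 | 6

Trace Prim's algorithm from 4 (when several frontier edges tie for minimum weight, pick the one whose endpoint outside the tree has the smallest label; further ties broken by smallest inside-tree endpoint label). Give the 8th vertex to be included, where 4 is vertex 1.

9

Prim's algorithm from 4:
Step 1: frontier [4 8 5, 4 7 6, 4 5 7, 4 9 12] → take 4 8 (5); add 8.
Step 2: frontier [4 7 6, 4 5 7, 4 9 12, 1 8 5, 3 8 14] → take 1 8 (5); add 1.
Step 3: frontier [1 9 12, 1 7 15, 4 7 6, 4 5 7, 4 9 12, 3 8 14] → take 4 7 (6); add 7.
Step 4: frontier [1 9 12, 4 5 7, 4 9 12, 6 7 15, 3 8 14] → take 4 5 (7); add 5.
Step 5: frontier [1 9 12, 4 9 12, 2 5 6, 5 9 16, 6 7 15, 3 8 14] → take 2 5 (6); add 2.
Step 6: frontier [1 9 12, 2 3 9, 4 9 12, 5 9 16, 6 7 15, 3 8 14] → take 2 3 (9); add 3.
Step 7: frontier [1 9 12, 4 9 12, 5 9 16, 6 7 15] → take 1 9 (12); add 9.
Step 8: frontier [6 7 15, 6 9 5] → take 6 9 (5); add 6.
Vertex order: 4, 8, 1, 7, 5, 2, 3, 9, 6. The 8th vertex is 9.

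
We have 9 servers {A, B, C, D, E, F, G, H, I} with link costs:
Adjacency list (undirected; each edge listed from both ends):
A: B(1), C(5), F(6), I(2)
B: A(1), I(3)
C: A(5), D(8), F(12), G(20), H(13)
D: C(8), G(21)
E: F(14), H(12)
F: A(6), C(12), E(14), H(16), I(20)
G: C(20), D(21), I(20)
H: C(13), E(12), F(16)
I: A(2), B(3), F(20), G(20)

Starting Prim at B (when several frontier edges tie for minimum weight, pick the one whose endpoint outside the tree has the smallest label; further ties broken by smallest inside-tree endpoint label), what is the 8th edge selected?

C-G

Prim's algorithm from B:
Step 1: cheapest edge leaving the tree is A–B (1); add A.
Step 2: cheapest edge leaving the tree is A–I (2); add I.
Step 3: cheapest edge leaving the tree is A–C (5); add C.
Step 4: cheapest edge leaving the tree is A–F (6); add F.
Step 5: cheapest edge leaving the tree is C–D (8); add D.
Step 6: cheapest edge leaving the tree is C–H (13); add H.
Step 7: cheapest edge leaving the tree is E–H (12); add E.
Step 8: cheapest edge leaving the tree is C–G (20); add G.
The 8th edge added is C–G.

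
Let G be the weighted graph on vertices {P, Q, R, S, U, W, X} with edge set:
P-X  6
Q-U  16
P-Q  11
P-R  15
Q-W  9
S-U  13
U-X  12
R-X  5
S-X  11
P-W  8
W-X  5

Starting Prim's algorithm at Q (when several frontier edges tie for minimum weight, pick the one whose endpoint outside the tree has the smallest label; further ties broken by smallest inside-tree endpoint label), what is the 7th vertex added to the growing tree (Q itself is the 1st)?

Prim, starting at Q.
Step 1: cheapest edge leaving the tree is Q-W (9); add W.
Step 2: cheapest edge leaving the tree is W-X (5); add X.
Step 3: cheapest edge leaving the tree is R-X (5); add R.
Step 4: cheapest edge leaving the tree is P-X (6); add P.
Step 5: cheapest edge leaving the tree is S-X (11); add S.
Step 6: cheapest edge leaving the tree is U-X (12); add U.
Vertex order: Q, W, X, R, P, S, U. The 7th vertex is U.

U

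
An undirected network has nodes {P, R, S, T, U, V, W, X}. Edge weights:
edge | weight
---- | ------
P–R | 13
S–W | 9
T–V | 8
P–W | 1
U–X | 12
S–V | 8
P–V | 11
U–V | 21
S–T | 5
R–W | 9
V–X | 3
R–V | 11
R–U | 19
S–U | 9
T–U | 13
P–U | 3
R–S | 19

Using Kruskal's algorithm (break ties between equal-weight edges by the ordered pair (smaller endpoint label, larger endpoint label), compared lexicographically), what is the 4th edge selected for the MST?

S-T

Kruskal's algorithm — process edges by increasing weight (ties by edge label):
P–W (1): add — endpoints in different components.
P–U (3): add — endpoints in different components.
V–X (3): add — endpoints in different components.
S–T (5): add — endpoints in different components.
S–V (8): add — endpoints in different components.
T–V (8): skip — V and T already connected.
R–W (9): add — endpoints in different components.
S–U (9): add — endpoints in different components.
The 4th edge added is S–T.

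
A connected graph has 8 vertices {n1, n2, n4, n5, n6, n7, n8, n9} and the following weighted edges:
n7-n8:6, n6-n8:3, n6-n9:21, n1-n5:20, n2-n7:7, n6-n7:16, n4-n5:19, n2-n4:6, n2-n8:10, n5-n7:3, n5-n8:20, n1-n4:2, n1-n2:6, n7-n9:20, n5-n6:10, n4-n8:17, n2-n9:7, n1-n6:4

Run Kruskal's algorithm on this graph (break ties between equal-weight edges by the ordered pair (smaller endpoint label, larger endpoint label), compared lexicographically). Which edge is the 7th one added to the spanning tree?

Sort edges by weight, then run Kruskal:
n1-n4 (2): add — endpoints in different components.
n5-n7 (3): add — endpoints in different components.
n6-n8 (3): add — endpoints in different components.
n1-n6 (4): add — endpoints in different components.
n1-n2 (6): add — endpoints in different components.
n2-n4 (6): skip — n4 and n2 already connected.
n7-n8 (6): add — endpoints in different components.
n2-n7 (7): skip — n2 and n7 already connected.
n2-n9 (7): add — endpoints in different components.
The 7th edge added is n2-n9.

n2-n9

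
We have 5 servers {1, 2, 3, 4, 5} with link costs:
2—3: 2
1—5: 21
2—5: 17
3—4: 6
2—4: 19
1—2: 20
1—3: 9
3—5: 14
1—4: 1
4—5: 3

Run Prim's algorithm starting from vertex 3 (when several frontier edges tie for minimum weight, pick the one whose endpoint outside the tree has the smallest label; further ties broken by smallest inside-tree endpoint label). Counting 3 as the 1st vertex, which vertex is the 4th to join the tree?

Prim, starting at 3.
Step 1: cheapest edge leaving the tree is 2—3 (2); add 2.
Step 2: cheapest edge leaving the tree is 3—4 (6); add 4.
Step 3: cheapest edge leaving the tree is 1—4 (1); add 1.
Step 4: cheapest edge leaving the tree is 4—5 (3); add 5.
Vertex order: 3, 2, 4, 1, 5. The 4th vertex is 1.

1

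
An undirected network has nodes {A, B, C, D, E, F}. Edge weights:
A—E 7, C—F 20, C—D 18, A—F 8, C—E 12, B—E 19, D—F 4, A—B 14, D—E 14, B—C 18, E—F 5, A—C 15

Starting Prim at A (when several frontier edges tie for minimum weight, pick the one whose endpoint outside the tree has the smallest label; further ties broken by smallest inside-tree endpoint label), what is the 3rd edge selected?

D-F

Prim's algorithm from A:
Step 1: frontier [A—E 7, A—F 8, A—B 14, A—C 15] → take A—E (7); add E.
Step 2: frontier [A—F 8, A—B 14, A—C 15, E—F 5, C—E 12, D—E 14, B—E 19] → take E—F (5); add F.
Step 3: frontier [A—B 14, A—C 15, C—E 12, D—E 14, B—E 19, D—F 4, C—F 20] → take D—F (4); add D.
Step 4: frontier [A—B 14, A—C 15, C—D 18, C—E 12, B—E 19, C—F 20] → take C—E (12); add C.
Step 5: frontier [A—B 14, B—C 18, B—E 19] → take A—B (14); add B.
The 3rd edge added is D—F.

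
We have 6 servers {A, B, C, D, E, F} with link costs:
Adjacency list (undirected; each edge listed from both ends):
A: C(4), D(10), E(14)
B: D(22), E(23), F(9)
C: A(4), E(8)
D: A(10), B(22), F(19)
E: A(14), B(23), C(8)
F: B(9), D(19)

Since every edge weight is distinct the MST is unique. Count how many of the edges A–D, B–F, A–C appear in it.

3

Sort edges by weight, then run Kruskal:
A–C (4): add — endpoints in different components.
C–E (8): add — endpoints in different components.
B–F (9): add — endpoints in different components.
A–D (10): add — endpoints in different components.
A–E (14): skip — A and E already connected.
D–F (19): add — endpoints in different components.
MST edge set: {A–C, C–E, B–F, A–D, D–F}.
Of the listed edges, {A–D, B–F, A–C} are in the MST → 3.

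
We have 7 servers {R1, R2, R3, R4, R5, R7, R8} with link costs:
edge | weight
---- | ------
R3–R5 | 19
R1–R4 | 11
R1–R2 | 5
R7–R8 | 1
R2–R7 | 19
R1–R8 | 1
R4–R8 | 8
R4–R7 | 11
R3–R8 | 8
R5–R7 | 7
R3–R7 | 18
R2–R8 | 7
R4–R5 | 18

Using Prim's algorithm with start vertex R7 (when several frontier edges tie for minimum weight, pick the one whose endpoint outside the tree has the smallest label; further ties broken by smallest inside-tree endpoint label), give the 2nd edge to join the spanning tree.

R1-R8

Prim, starting at R7.
Step 1: frontier [R7–R8 1, R5–R7 7, R4–R7 11, R3–R7 18, R2–R7 19] → take R7–R8 (1); add R8.
Step 2: frontier [R5–R7 7, R4–R7 11, R3–R7 18, R2–R7 19, R1–R8 1, R2–R8 7, R3–R8 8, R4–R8 8] → take R1–R8 (1); add R1.
Step 3: frontier [R1–R2 5, R1–R4 11, R5–R7 7, R4–R7 11, R3–R7 18, R2–R7 19, R2–R8 7, R3–R8 8, R4–R8 8] → take R1–R2 (5); add R2.
Step 4: frontier [R1–R4 11, R5–R7 7, R4–R7 11, R3–R7 18, R3–R8 8, R4–R8 8] → take R5–R7 (7); add R5.
Step 5: frontier [R1–R4 11, R4–R5 18, R3–R5 19, R4–R7 11, R3–R7 18, R3–R8 8, R4–R8 8] → take R3–R8 (8); add R3.
Step 6: frontier [R1–R4 11, R4–R5 18, R4–R7 11, R4–R8 8] → take R4–R8 (8); add R4.
The 2nd edge added is R1–R8.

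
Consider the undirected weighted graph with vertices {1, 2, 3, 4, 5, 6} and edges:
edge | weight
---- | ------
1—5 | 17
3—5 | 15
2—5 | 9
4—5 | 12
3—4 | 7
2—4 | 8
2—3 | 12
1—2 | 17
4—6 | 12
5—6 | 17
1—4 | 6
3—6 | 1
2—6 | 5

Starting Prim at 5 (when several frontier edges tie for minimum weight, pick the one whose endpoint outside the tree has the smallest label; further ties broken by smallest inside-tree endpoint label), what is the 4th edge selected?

3-4

Grow the tree from 5 using Prim:
Step 1: frontier [2—5 9, 4—5 12, 3—5 15, 1—5 17, 5—6 17] → take 2—5 (9); add 2.
Step 2: frontier [2—6 5, 2—4 8, 2—3 12, 1—2 17, 4—5 12, 3—5 15, 1—5 17, 5—6 17] → take 2—6 (5); add 6.
Step 3: frontier [2—4 8, 2—3 12, 1—2 17, 4—5 12, 3—5 15, 1—5 17, 3—6 1, 4—6 12] → take 3—6 (1); add 3.
Step 4: frontier [2—4 8, 1—2 17, 3—4 7, 4—5 12, 1—5 17, 4—6 12] → take 3—4 (7); add 4.
Step 5: frontier [1—2 17, 1—4 6, 1—5 17] → take 1—4 (6); add 1.
The 4th edge added is 3—4.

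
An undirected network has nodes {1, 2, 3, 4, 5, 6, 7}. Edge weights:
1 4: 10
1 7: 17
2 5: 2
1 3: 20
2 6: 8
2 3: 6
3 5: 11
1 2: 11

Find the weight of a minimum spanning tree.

54

Prim, starting at 4.
Step 1: frontier [1 4 10] → take 1 4 (10); add 1.
Step 2: frontier [1 2 11, 1 7 17, 1 3 20] → take 1 2 (11); add 2.
Step 3: frontier [1 7 17, 1 3 20, 2 5 2, 2 3 6, 2 6 8] → take 2 5 (2); add 5.
Step 4: frontier [1 7 17, 1 3 20, 2 3 6, 2 6 8, 3 5 11] → take 2 3 (6); add 3.
Step 5: frontier [1 7 17, 2 6 8] → take 2 6 (8); add 6.
Step 6: frontier [1 7 17] → take 1 7 (17); add 7.
MST edges: 1 4, 1 2, 2 5, 2 3, 2 6, 1 7; total weight 10+11+2+6+8+17 = 54.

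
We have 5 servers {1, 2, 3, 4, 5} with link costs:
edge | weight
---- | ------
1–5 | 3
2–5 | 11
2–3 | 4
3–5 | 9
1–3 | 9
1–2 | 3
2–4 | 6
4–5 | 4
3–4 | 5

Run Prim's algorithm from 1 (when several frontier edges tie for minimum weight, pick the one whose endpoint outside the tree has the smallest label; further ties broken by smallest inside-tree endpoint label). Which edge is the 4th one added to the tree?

Prim, starting at 1.
Step 1: cheapest edge leaving the tree is 1–2 (3); add 2.
Step 2: cheapest edge leaving the tree is 1–5 (3); add 5.
Step 3: cheapest edge leaving the tree is 2–3 (4); add 3.
Step 4: cheapest edge leaving the tree is 4–5 (4); add 4.
The 4th edge added is 4–5.

4-5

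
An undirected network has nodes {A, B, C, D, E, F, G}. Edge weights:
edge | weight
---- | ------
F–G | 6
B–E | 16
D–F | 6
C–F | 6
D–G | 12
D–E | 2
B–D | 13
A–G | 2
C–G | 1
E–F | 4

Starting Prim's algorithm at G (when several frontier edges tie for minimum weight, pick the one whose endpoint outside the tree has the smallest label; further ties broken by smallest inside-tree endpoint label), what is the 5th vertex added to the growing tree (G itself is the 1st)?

E

Prim's algorithm from G:
Step 1: cheapest edge leaving the tree is C–G (1); add C.
Step 2: cheapest edge leaving the tree is A–G (2); add A.
Step 3: cheapest edge leaving the tree is C–F (6); add F.
Step 4: cheapest edge leaving the tree is E–F (4); add E.
Step 5: cheapest edge leaving the tree is D–E (2); add D.
Step 6: cheapest edge leaving the tree is B–D (13); add B.
Vertex order: G, C, A, F, E, D, B. The 5th vertex is E.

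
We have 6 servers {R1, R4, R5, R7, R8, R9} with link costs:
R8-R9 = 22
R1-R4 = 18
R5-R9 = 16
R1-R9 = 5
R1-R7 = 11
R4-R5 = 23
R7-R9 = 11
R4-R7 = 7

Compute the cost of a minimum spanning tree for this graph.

61

Prim's algorithm from R4:
Step 1: frontier [R4-R7 7, R1-R4 18, R4-R5 23] → take R4-R7 (7); add R7.
Step 2: frontier [R1-R4 18, R4-R5 23, R1-R7 11, R7-R9 11] → take R1-R7 (11); add R1.
Step 3: frontier [R1-R9 5, R4-R5 23, R7-R9 11] → take R1-R9 (5); add R9.
Step 4: frontier [R4-R5 23, R5-R9 16, R8-R9 22] → take R5-R9 (16); add R5.
Step 5: frontier [R8-R9 22] → take R8-R9 (22); add R8.
MST edges: R4-R7, R1-R7, R1-R9, R5-R9, R8-R9; total weight 7+11+5+16+22 = 61.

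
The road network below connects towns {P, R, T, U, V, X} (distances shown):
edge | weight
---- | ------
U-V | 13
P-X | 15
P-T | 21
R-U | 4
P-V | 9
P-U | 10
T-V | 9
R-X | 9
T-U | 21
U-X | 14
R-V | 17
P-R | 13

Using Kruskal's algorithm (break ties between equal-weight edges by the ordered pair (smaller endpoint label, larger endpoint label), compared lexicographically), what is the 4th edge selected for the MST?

Kruskal: consider edges lightest-first.
R-U (4): add — endpoints in different components.
P-V (9): add — endpoints in different components.
R-X (9): add — endpoints in different components.
T-V (9): add — endpoints in different components.
P-U (10): add — endpoints in different components.
The 4th edge added is T-V.

T-V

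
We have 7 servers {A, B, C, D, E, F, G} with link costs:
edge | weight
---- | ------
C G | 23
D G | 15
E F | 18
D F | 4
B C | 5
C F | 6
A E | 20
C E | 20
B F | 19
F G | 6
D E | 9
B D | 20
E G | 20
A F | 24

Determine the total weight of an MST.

Kruskal's algorithm — process edges by increasing weight (ties by edge label):
D F (4): add. Components now {A} {B} {C} {D,F} {E} {G}
B C (5): add. Components now {A} {B,C} {D,F} {E} {G}
C F (6): add. Components now {A} {B,C,D,F} {E} {G}
F G (6): add. Components now {A} {B,C,D,F,G} {E}
D E (9): add. Components now {A} {B,C,D,E,F,G}
D G (15): skip — D and G already connected.
E F (18): skip — E and F already connected.
B F (19): skip — B and F already connected.
A E (20): add. Components now {A,B,C,D,E,F,G}
MST edges: D F, B C, C F, F G, D E, A E; total weight 4+5+6+6+9+20 = 50.

50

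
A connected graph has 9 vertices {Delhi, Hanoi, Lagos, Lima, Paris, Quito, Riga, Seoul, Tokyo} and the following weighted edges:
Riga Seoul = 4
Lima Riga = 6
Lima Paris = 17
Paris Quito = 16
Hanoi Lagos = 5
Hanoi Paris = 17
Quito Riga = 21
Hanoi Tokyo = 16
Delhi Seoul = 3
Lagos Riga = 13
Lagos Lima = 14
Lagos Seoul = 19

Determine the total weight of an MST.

80

Prim, starting at Hanoi.
Step 1: cheapest edge leaving the tree is Hanoi Lagos (5); add Lagos.
Step 2: cheapest edge leaving the tree is Lagos Riga (13); add Riga.
Step 3: cheapest edge leaving the tree is Riga Seoul (4); add Seoul.
Step 4: cheapest edge leaving the tree is Delhi Seoul (3); add Delhi.
Step 5: cheapest edge leaving the tree is Lima Riga (6); add Lima.
Step 6: cheapest edge leaving the tree is Hanoi Tokyo (16); add Tokyo.
Step 7: cheapest edge leaving the tree is Hanoi Paris (17); add Paris.
Step 8: cheapest edge leaving the tree is Paris Quito (16); add Quito.
MST edges: Hanoi Lagos, Lagos Riga, Riga Seoul, Delhi Seoul, Lima Riga, Hanoi Tokyo, Hanoi Paris, Paris Quito; total weight 5+13+4+3+6+16+17+16 = 80.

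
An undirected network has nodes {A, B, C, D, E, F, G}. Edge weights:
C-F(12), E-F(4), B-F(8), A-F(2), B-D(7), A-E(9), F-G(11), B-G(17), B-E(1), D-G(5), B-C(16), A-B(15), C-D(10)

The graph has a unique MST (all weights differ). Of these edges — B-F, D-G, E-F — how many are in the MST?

Kruskal's algorithm — process edges by increasing weight (ties by edge label):
B-E (1): add — endpoints in different components.
A-F (2): add — endpoints in different components.
E-F (4): add — endpoints in different components.
D-G (5): add — endpoints in different components.
B-D (7): add — endpoints in different components.
B-F (8): skip — B and F already connected.
A-E (9): skip — A and E already connected.
C-D (10): add — endpoints in different components.
MST edge set: {B-E, A-F, E-F, D-G, B-D, C-D}.
Of the listed edges, {D-G, E-F} are in the MST → 2.

2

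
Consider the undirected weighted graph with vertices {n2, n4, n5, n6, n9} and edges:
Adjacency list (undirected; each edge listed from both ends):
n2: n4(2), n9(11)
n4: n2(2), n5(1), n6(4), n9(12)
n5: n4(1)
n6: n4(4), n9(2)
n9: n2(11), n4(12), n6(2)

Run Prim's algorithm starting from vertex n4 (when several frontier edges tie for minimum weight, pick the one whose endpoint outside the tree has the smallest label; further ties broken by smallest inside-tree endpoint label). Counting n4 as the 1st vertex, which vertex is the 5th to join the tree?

Prim, starting at n4.
Step 1: cheapest edge leaving the tree is n4—n5 (1); add n5.
Step 2: cheapest edge leaving the tree is n2—n4 (2); add n2.
Step 3: cheapest edge leaving the tree is n4—n6 (4); add n6.
Step 4: cheapest edge leaving the tree is n6—n9 (2); add n9.
Vertex order: n4, n5, n2, n6, n9. The 5th vertex is n9.

n9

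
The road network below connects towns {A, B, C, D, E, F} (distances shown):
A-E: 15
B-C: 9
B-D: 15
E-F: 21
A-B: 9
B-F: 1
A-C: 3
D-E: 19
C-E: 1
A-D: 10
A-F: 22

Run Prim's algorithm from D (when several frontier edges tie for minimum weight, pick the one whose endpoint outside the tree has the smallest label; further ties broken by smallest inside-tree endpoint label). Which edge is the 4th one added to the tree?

A-B

Grow the tree from D using Prim:
Step 1: cheapest edge leaving the tree is A-D (10); add A.
Step 2: cheapest edge leaving the tree is A-C (3); add C.
Step 3: cheapest edge leaving the tree is C-E (1); add E.
Step 4: cheapest edge leaving the tree is A-B (9); add B.
Step 5: cheapest edge leaving the tree is B-F (1); add F.
The 4th edge added is A-B.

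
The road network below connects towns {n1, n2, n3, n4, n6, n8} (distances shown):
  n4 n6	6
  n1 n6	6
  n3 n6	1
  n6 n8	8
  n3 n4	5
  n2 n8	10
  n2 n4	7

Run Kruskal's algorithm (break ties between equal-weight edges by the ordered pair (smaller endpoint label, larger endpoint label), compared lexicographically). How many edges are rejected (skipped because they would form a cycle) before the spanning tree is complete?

Sort edges by weight, then run Kruskal:
n3 n6 (1): add. Components now {n8} {n3,n6} {n2} {n1} {n4}
n3 n4 (5): add. Components now {n8} {n3,n4,n6} {n2} {n1}
n1 n6 (6): add. Components now {n8} {n1,n3,n4,n6} {n2}
n4 n6 (6): skip — n6 and n4 already connected.
n2 n4 (7): add. Components now {n8} {n1,n2,n3,n4,n6}
n6 n8 (8): add. Components now {n1,n2,n3,n4,n6,n8}
Edges rejected before the tree was complete: 1.

1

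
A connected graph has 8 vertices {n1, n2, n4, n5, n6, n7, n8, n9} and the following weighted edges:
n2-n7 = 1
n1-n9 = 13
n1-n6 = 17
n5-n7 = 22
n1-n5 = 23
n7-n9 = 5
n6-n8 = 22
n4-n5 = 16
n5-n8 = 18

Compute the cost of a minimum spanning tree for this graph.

92

Kruskal's algorithm — process edges by increasing weight (ties by edge label):
n2-n7 (1): add — endpoints in different components.
n7-n9 (5): add — endpoints in different components.
n1-n9 (13): add — endpoints in different components.
n4-n5 (16): add — endpoints in different components.
n1-n6 (17): add — endpoints in different components.
n5-n8 (18): add — endpoints in different components.
n5-n7 (22): add — endpoints in different components.
MST edges: n2-n7, n7-n9, n1-n9, n4-n5, n1-n6, n5-n8, n5-n7; total weight 1+5+13+16+17+18+22 = 92.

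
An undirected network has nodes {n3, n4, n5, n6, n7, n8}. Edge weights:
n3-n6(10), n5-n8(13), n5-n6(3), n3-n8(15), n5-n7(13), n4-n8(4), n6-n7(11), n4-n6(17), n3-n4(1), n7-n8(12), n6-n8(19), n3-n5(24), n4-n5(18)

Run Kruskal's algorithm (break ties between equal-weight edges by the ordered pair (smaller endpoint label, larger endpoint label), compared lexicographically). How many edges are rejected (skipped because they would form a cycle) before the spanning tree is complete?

0

Kruskal: consider edges lightest-first.
n3-n4 (1): add. Components now {n3,n4} {n8} {n7} {n5} {n6}
n5-n6 (3): add. Components now {n3,n4} {n8} {n7} {n5,n6}
n4-n8 (4): add. Components now {n3,n4,n8} {n7} {n5,n6}
n3-n6 (10): add. Components now {n3,n4,n5,n6,n8} {n7}
n6-n7 (11): add. Components now {n3,n4,n5,n6,n7,n8}
Edges rejected before the tree was complete: 0.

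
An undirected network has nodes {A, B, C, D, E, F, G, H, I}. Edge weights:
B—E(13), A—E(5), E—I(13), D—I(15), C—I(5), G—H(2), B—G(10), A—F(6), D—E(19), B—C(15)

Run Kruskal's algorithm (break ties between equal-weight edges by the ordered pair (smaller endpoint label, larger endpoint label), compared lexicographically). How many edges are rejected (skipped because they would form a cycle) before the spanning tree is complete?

Kruskal: consider edges lightest-first.
G—H (2): add — endpoints in different components.
A—E (5): add — endpoints in different components.
C—I (5): add — endpoints in different components.
A—F (6): add — endpoints in different components.
B—G (10): add — endpoints in different components.
B—E (13): add — endpoints in different components.
E—I (13): add — endpoints in different components.
B—C (15): skip — B and C already connected.
D—I (15): add — endpoints in different components.
Edges rejected before the tree was complete: 1.

1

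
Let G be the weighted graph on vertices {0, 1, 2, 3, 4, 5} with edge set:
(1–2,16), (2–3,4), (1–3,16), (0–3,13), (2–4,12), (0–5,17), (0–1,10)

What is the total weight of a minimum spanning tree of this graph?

56

Sort edges by weight, then run Kruskal:
2–3 (4): add. Components now {0} {1} {2,3} {4} {5}
0–1 (10): add. Components now {0,1} {2,3} {4} {5}
2–4 (12): add. Components now {0,1} {2,3,4} {5}
0–3 (13): add. Components now {0,1,2,3,4} {5}
1–2 (16): skip — 1 and 2 already connected.
1–3 (16): skip — 1 and 3 already connected.
0–5 (17): add. Components now {0,1,2,3,4,5}
MST edges: 2–3, 0–1, 2–4, 0–3, 0–5; total weight 4+10+12+13+17 = 56.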